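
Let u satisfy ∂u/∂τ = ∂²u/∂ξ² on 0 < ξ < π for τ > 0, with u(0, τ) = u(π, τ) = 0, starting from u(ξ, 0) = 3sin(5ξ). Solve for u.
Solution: Using separation of variables u = X(ξ)T(τ):
Eigenfunctions: sin(nξ), n = 1, 2, 3, ...
General solution: u(ξ, τ) = Σ c_n sin(nξ) exp(-n² τ)
Matching u(ξ,0) = 3sin(5ξ) term by term: c_5=3.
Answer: u(ξ, τ) = 3exp(-25τ)sin(5ξ)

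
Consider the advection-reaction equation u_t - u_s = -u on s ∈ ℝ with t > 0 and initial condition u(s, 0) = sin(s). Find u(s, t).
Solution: Substitute u = exp(-t)w.
Then u_t = exp(-t)(w_t - w), u_s = exp(-t)w_s; substituting and dividing by exp(-t), the lower-order terms cancel: w_t - w_s = 0 (standard advection equation).
Data for w: w(s,0) = u(s,0) = sin(s).
By characteristics (ds/dt = -1), w(s,t) = f(s + t) with f = w(·, 0).
So w(s,t) = sin(s + t), and u(s,t) = exp(-t)w(s,t).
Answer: u(s, t) = exp(-t)sin(s + t)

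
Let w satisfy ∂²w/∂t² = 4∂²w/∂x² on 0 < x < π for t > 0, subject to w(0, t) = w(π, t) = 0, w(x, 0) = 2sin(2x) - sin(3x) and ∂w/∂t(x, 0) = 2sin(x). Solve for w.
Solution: Using separation of variables w = X(x)T(t):
Eigenfunctions: sin(nx), n = 1, 2, 3, ...
General solution: w(x, t) = Σ [A_n cos(2n t) + B_n sin(2n t)] sin(nx)
From w(x,0) = 2sin(2x) - sin(3x): A_2=2, A_3=-1. From w_t(x,0) = 2sin(x), using w_t(x,0) = Σ ω_n B_n sin(nx) with ω_n = 2n: B_1 = 2/2 = 1.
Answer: w(x, t) = sin(2t)sin(x) + 2sin(2x)cos(4t) - sin(3x)cos(6t)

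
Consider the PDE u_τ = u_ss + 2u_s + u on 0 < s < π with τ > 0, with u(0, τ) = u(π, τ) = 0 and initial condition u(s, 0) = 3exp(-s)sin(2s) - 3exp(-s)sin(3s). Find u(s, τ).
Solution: Substitute u = exp(-s)w, i.e. w = exp(s)u.
By the product rule, u_s = exp(-s)(w_s - w), u_ss = exp(-s)(w_ss - 2w_s + w), u_τ = exp(-s)w_τ.
Substituting into the PDE and dividing by exp(-s): w_τ = (w_ss - 2w_s + w) + 2(w_s - w) + w.
The lower-order terms cancel, leaving the standard heat equation w_τ = w_ss.
Initial data for w: w(s,0) = exp(s)u(s,0) = 3sin(2s) - 3sin(3s). The boundary conditions carry over: w(0,τ) = w(π,τ) = 0.
Solve for w:
  Using separation of variables w = X(s)T(τ):
  Eigenfunctions: sin(ns), n = 1, 2, 3, ...
  General solution: w(s, τ) = Σ c_n sin(ns) exp(-n² τ)
  Matching w(s,0) = 3sin(2s) - 3sin(3s) term by term: c_2=3, c_3=-3.
Hence w(s,τ) = 3exp(-4τ)sin(2s) - 3exp(-9τ)sin(3s).
Transform back: u(s,τ) = exp(-s)w(s,τ).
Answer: u(s, τ) = 3exp(-s)exp(-4τ)sin(2s) - 3exp(-s)exp(-9τ)sin(3s)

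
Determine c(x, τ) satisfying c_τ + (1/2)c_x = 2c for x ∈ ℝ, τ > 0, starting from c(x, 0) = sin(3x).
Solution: Substitute c = exp(2τ)u.
Then c_τ = exp(2τ)(u_τ + 2u), c_x = exp(2τ)u_x; substituting and dividing by exp(2τ), the lower-order terms cancel: u_τ + (1/2)u_x = 0 (standard advection equation).
Data for u: u(x,0) = c(x,0) = sin(3x).
By characteristics (dx/dτ = 1/2), u(x,τ) = f(x - (1/2)τ) with f = u(·, 0).
So u(x,τ) = sin(3x - 3τ/2), and c(x,τ) = exp(2τ)u(x,τ).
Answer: c(x, τ) = exp(2τ)sin(3x - 3τ/2)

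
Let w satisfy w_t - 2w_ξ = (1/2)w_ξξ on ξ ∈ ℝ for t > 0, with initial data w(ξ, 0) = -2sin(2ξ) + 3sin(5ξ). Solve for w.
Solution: Change to a moving frame: let η = ξ + 2t, σ = t and write w(ξ,t) = u(η,σ).
By the chain rule w_t = u_σ + 2u_η, w_ξ = u_η, w_ξξ = u_ηη.
Then w_t - 2w_ξ = u_σ: the advection term cancels and the PDE becomes the heat equation u_σ = (1/2)u_ηη on η ∈ ℝ.
Initial data: u(η,0) = w(η,0) = -2sin(2η) + 3sin(5η).
On η ∈ ℝ each mode satisfies (sin(nη))″ = -n² sin(nη), so exp(-n²σ/2) sin(nη) solves the heat equation; by superposition u(η,σ) = Σ c_n exp(-n²σ/2) sin(nη).
Reading off the coefficients: c_2=-2, c_5=3, so u(η,σ) = -2exp(-2σ)sin(2η) + 3exp(-25σ/2)sin(5η).
Substituting back η = ξ + 2t, σ = t: w(ξ,t) = u(ξ + 2t, t).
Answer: w(ξ, t) = -2exp(-2t)sin(4t + 2ξ) + 3exp(-25t/2)sin(10t + 5ξ)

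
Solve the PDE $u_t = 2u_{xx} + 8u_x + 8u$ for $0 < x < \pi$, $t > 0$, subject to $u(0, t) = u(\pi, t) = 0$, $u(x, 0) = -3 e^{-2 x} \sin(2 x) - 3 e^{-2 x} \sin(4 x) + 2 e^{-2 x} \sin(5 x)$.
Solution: Substitute $u = e^{-2x}w$, i.e. $w = e^{2x}u$.
By the product rule, $u_x = e^{-2x}(w_x - 2w)$, $u_{xx} = e^{-2x}(w_{xx} - 4w_x + 4w)$, $u_t = e^{-2x}w_t$.
Substituting into the PDE and dividing by $e^{-2x}$: $w_t = 2(w_{xx} - 4w_x + 4w) + 8(w_x - 2w) + 8w$.
The lower-order terms cancel, leaving the standard heat equation $w_t = 2w_{xx}$.
Initial data for $w$: $w(x,0) = e^{2x}u(x,0) = -3 \sin(2 x) - 3 \sin(4 x) + 2 \sin(5 x)$. The boundary conditions carry over: $w(0,t) = w(\pi,t) = 0$.
Solve for $w$:
  Using separation of variables $w = X(x)T(t)$:
  Eigenfunctions: $\sin(nx)$, $n = 1, 2, 3, \ldots$
  General solution: $w(x, t) = \sum c_n \sin(nx) e^{-2n^2 t}$
  Matching $w(x,0) = -3 \sin(2 x) - 3 \sin(4 x) + 2 \sin(5 x)$ term by term: $c_2=-3, c_4=-3, c_5=2$.
Hence $w(x,t) = -3 e^{-8 t} \sin(2 x) - 3 e^{-32 t} \sin(4 x) + 2 e^{-50 t} \sin(5 x)$.
Transform back: $u(x,t) = e^{-2x}w(x,t)$.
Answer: $u(x, t) = -3 e^{-8 t} e^{-2 x} \sin(2 x) - 3 e^{-32 t} e^{-2 x} \sin(4 x) + 2 e^{-50 t} e^{-2 x} \sin(5 x)$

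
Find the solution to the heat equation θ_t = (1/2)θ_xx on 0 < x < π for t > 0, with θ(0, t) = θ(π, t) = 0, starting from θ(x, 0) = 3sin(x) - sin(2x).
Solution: Using separation of variables θ = X(x)G(t):
Eigenfunctions: sin(nx), n = 1, 2, 3, ...
General solution: θ(x, t) = Σ c_n sin(nx) exp(-n² t/2)
Matching θ(x,0) = 3sin(x) - sin(2x) term by term: c_1=3, c_2=-1.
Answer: θ(x, t) = -exp(-2t)sin(2x) + 3exp(-t/2)sin(x)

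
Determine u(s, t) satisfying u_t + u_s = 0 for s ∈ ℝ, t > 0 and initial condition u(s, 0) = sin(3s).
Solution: By characteristics (ds/dt = 1), u(s,t) = f(s - t) with f = u(·, 0).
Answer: u(s, t) = sin(3s - 3t)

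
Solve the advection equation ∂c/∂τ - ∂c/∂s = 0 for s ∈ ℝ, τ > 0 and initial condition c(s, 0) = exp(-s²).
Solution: By characteristics (ds/dτ = -1), c(s,τ) = f(s + τ) with f = c(·, 0).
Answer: c(s, τ) = exp(-(s + τ)²)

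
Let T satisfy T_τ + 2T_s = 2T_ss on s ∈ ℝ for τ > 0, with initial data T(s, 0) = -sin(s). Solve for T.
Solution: Moving frame: η = s - 2τ, σ = τ, T = u(η,σ), so T_τ = u_σ - 2u_η and T_ss = u_ηη.
Hence T_τ + 2T_s = u_σ and the PDE becomes the heat equation u_σ = 2u_ηη on η ∈ ℝ.
Initial data: u(η,0) = T(η,0) = -sin(η). Each mode sin(nη) decays as exp(-2n²σ) on ℝ, so u(η,σ) = Σ c_n exp(-2n²σ) sin(nη) with c_1=-1: u(η,σ) = -exp(-2σ)sin(η).
Substituting back: T(s,τ) = u(s - 2τ, τ).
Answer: T(s, τ) = -exp(-2τ)sin(s - 2τ)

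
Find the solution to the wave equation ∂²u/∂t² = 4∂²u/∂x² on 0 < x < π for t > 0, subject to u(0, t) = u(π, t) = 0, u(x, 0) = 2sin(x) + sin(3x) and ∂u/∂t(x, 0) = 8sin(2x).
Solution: Separating variables: u = Σ [A_n cos(ω_n t) + B_n sin(ω_n t)] sin(nx), ω_n = 2n. From ICs (B_n = velocity coefficient / ω_n): A_1=2, A_3=1, B_2=2.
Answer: u(x, t) = 2sin(4t)sin(2x) + 2sin(x)cos(2t) + sin(3x)cos(6t)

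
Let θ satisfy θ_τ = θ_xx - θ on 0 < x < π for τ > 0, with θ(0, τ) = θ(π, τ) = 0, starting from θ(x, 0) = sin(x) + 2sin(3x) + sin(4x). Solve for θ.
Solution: Substitute θ = exp(-τ)u.
Then θ_τ = exp(-τ)(u_τ - u), θ_xx = exp(-τ)u_xx; substituting and dividing by exp(-τ), the lower-order terms cancel: u_τ = u_xx (standard heat equation).
Data for u: u(x,0) = θ(x,0) = sin(x) + 2sin(3x) + sin(4x). The boundary conditions carry over: u(0,τ) = u(π,τ) = 0.
Separating variables: u = Σ c_n exp(-n²τ) sin(nx). From u(x,0) = sin(x) + 2sin(3x) + sin(4x): c_1=1, c_3=2, c_4=1.
So u(x,τ) = exp(-τ)sin(x) + 2exp(-9τ)sin(3x) + exp(-16τ)sin(4x), and θ(x,τ) = exp(-τ)u(x,τ).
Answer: θ(x, τ) = exp(-2τ)sin(x) + 2exp(-10τ)sin(3x) + exp(-17τ)sin(4x)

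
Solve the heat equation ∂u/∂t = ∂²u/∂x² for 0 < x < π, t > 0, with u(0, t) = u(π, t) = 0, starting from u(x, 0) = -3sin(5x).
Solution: Separating variables: u = Σ c_n exp(-n²t) sin(nx). From u(x,0) = -3sin(5x): c_5=-3.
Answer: u(x, t) = -3exp(-25t)sin(5x)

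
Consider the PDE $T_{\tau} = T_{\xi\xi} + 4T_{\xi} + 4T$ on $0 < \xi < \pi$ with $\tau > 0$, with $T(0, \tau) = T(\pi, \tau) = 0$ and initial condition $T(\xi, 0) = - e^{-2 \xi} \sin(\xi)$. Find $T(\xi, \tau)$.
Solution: Substitute $T = e^{-2\xi}u$, i.e. $u = e^{2\xi}T$.
By the product rule, $T_{\xi} = e^{-2\xi}(u_{\xi} - 2u)$, $T_{\xi\xi} = e^{-2\xi}(u_{\xi\xi} - 4u_{\xi} + 4u)$, $T_{\tau} = e^{-2\xi}u_{\tau}$.
Substituting into the PDE and dividing by $e^{-2\xi}$: $u_{\tau} = (u_{\xi\xi} - 4u_{\xi} + 4u) + 4(u_{\xi} - 2u) + 4u$.
The lower-order terms cancel, leaving the standard heat equation $u_{\tau} = u_{\xi\xi}$.
Initial data for $u$: $u(\xi,0) = e^{2\xi}T(\xi,0) = - \sin(\xi)$. The boundary conditions carry over: $u(0,\tau) = u(\pi,\tau) = 0$.
Solve for $u$:
  Using separation of variables $u = X(\xi)G(\tau)$:
  Eigenfunctions: $\sin(n\xi)$, $n = 1, 2, 3, \ldots$
  General solution: $u(\xi, \tau) = \sum c_n \sin(n\xi) e^{-n^2 \tau}$
  Matching $u(\xi,0) = - \sin(\xi)$ term by term: $c_1=-1$.
Hence $u(\xi,\tau) = - e^{-\tau} \sin(\xi)$.
Transform back: $T(\xi,\tau) = e^{-2\xi}u(\xi,\tau)$.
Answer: $T(\xi, \tau) = - e^{-\tau} e^{-2 \xi} \sin(\xi)$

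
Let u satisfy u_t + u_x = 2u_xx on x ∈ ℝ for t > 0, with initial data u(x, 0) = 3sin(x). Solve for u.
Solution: Change to a moving frame: let η = x - t, σ = t and write u(x,t) = w(η,σ).
By the chain rule u_t = w_σ - w_η, u_x = w_η, u_xx = w_ηη.
Then u_t + u_x = w_σ: the advection term cancels and the PDE becomes the heat equation w_σ = 2w_ηη on η ∈ ℝ.
Initial data: w(η,0) = u(η,0) = 3sin(η).
On η ∈ ℝ each mode satisfies (sin(nη))″ = -n² sin(nη), so exp(-2n²σ) sin(nη) solves the heat equation; by superposition w(η,σ) = Σ c_n exp(-2n²σ) sin(nη).
Reading off the coefficients: c_1=3, so w(η,σ) = 3exp(-2σ)sin(η).
Substituting back η = x - t, σ = t: u(x,t) = w(x - t, t).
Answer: u(x, t) = -3exp(-2t)sin(t - x)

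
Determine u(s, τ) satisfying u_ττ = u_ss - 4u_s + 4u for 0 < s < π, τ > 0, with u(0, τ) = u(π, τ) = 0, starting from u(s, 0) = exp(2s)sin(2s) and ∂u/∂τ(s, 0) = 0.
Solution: Substitute u = exp(2s)w, i.e. w = exp(-2s)u.
By the product rule, u_s = exp(2s)(w_s + 2w), u_ss = exp(2s)(w_ss + 4w_s + 4w), u_ττ = exp(2s)w_ττ.
Substituting into the PDE and dividing by exp(2s): w_ττ = (w_ss + 4w_s + 4w) - 4(w_s + 2w) + 4w.
The lower-order terms cancel, leaving the standard wave equation w_ττ = w_ss.
Initial data for w: w(s,0) = exp(-2s)u(s,0) = sin(2s); w_τ(s,0) = exp(-2s)u_τ(s,0) = 0. The boundary conditions carry over: w(0,τ) = w(π,τ) = 0.
Solve for w:
  Using separation of variables w = X(s)T(τ):
  Eigenfunctions: sin(ns), n = 1, 2, 3, ...
  General solution: w(s, τ) = Σ [A_n cos(n τ) + B_n sin(n τ)] sin(ns)
  From w(s,0) = sin(2s): A_2=1. From w_τ(s,0) = 0: all B_n = 0.
Hence w(s,τ) = sin(2s)cos(2τ).
Transform back: u(s,τ) = exp(2s)w(s,τ).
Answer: u(s, τ) = exp(2s)sin(2s)cos(2τ)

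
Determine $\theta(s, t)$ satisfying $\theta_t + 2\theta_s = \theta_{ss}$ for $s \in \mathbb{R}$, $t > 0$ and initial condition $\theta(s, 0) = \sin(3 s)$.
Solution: Change to a moving frame: let $\eta = s - 2t$, $\sigma = t$ and write $\theta(s,t) = u(\eta,\sigma)$.
By the chain rule $\theta_t = u_{\sigma} - 2u_{\eta}$, $\theta_s = u_{\eta}$, $\theta_{ss} = u_{\eta\eta}$.
Then $\theta_t + 2\theta_s = u_{\sigma}$: the advection term cancels and the PDE becomes the heat equation $u_{\sigma} = u_{\eta\eta}$ on $\eta \in \mathbb{R}$.
Initial data: $u(\eta,0) = \theta(\eta,0) = \sin(3 \eta)$.
On $\eta \in \mathbb{R}$ each mode satisfies $(\sin(n\eta))'' = -n^2 \sin(n\eta)$, so $e^{-n^2\sigma} \sin(n\eta)$ solves the heat equation; by superposition $u(\eta,\sigma) = \sum c_n e^{-n^2\sigma} \sin(n\eta)$.
Reading off the coefficients: $c_3=1$, so $u(\eta,\sigma) = e^{-9 \sigma} \sin(3 \eta)$.
Substituting back $\eta = s - 2t$, $\sigma = t$: $\theta(s,t) = u(s - 2t, t)$.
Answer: $\theta(s, t) = e^{-9 t} \sin(3 s - 6 t)$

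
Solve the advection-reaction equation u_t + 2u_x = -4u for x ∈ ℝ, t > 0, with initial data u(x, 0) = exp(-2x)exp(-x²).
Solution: Substitute u = exp(-2x)w.
Then u_x = exp(-2x)(w_x - 2w), u_t = exp(-2x)w_t; substituting and dividing by exp(-2x), the lower-order terms cancel: w_t + 2w_x = 0 (standard advection equation).
Data for w: w(x,0) = exp(2x)u(x,0) = exp(-x²).
By characteristics (dx/dt = 2), w(x,t) = f(x - 2t) with f = w(·, 0).
So w(x,t) = exp(-(-2t + x)²), and u(x,t) = exp(-2x)w(x,t).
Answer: u(x, t) = exp(-2x)exp(-(-2t + x)²)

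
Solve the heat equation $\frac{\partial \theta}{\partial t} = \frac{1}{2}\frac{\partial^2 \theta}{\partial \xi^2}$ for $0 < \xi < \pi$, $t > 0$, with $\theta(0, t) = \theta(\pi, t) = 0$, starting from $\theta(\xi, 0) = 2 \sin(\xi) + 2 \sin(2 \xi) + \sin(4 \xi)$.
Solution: Separating variables: $\theta = \sum c_n e^{-n^2t/2} \sin(n\xi)$. From $\theta(\xi,0) = 2 \sin(\xi) + 2 \sin(2 \xi) + \sin(4 \xi)$: $c_1=2, c_2=2, c_4=1$.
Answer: $\theta(\xi, t) = 2 e^{-2 t} \sin(2 \xi) + e^{-8 t} \sin(4 \xi) + 2 e^{-t/2} \sin(\xi)$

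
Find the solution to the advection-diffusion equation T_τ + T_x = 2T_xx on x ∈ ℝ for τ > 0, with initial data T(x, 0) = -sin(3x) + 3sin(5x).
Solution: Moving frame: η = x - τ, σ = τ, T = u(η,σ), so T_τ = u_σ - u_η and T_xx = u_ηη.
Hence T_τ + T_x = u_σ and the PDE becomes the heat equation u_σ = 2u_ηη on η ∈ ℝ.
Initial data: u(η,0) = T(η,0) = -sin(3η) + 3sin(5η). Each mode sin(nη) decays as exp(-2n²σ) on ℝ, so u(η,σ) = Σ c_n exp(-2n²σ) sin(nη) with c_3=-1, c_5=3: u(η,σ) = -exp(-18σ)sin(3η) + 3exp(-50σ)sin(5η).
Substituting back: T(x,τ) = u(x - τ, τ).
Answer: T(x, τ) = -exp(-18τ)sin(3x - 3τ) + 3exp(-50τ)sin(5x - 5τ)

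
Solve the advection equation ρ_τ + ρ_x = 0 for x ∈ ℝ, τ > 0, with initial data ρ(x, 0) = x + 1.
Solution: By characteristics (dx/dτ = 1), ρ(x,τ) = f(x - τ) with f = ρ(·, 0).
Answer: ρ(x, τ) = x - τ + 1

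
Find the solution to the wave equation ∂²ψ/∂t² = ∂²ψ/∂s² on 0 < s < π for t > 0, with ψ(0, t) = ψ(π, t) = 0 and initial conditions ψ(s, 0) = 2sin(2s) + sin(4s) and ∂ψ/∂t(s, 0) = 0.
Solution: Separating variables: ψ = Σ [A_n cos(ω_n t) + B_n sin(ω_n t)] sin(ns), ω_n = n. From ICs: A_2=2, A_4=1.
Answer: ψ(s, t) = 2sin(2s)cos(2t) + sin(4s)cos(4t)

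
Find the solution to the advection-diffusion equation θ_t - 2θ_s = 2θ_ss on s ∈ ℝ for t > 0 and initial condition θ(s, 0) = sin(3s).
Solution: Change to a moving frame: let η = s + 2t, σ = t and write θ(s,t) = u(η,σ).
By the chain rule θ_t = u_σ + 2u_η, θ_s = u_η, θ_ss = u_ηη.
Then θ_t - 2θ_s = u_σ: the advection term cancels and the PDE becomes the heat equation u_σ = 2u_ηη on η ∈ ℝ.
Initial data: u(η,0) = θ(η,0) = sin(3η).
On η ∈ ℝ each mode satisfies (sin(nη))″ = -n² sin(nη), so exp(-2n²σ) sin(nη) solves the heat equation; by superposition u(η,σ) = Σ c_n exp(-2n²σ) sin(nη).
Reading off the coefficients: c_3=1, so u(η,σ) = exp(-18σ)sin(3η).
Substituting back η = s + 2t, σ = t: θ(s,t) = u(s + 2t, t).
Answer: θ(s, t) = exp(-18t)sin(3s + 6t)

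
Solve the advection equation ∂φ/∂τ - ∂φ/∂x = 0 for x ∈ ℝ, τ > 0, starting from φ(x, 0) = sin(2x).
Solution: By characteristics (dx/dτ = -1), φ(x,τ) = f(x + τ) with f = φ(·, 0).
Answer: φ(x, τ) = sin(2x + 2τ)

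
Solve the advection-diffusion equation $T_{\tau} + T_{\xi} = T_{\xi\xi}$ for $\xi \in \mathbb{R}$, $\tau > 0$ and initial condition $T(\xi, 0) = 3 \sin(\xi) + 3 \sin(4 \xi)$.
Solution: Moving frame: $\eta = \xi - \tau$, $\sigma = \tau$, $T = u(\eta,\sigma)$, so $T_{\tau} = u_{\sigma} - u_{\eta}$ and $T_{\xi\xi} = u_{\eta\eta}$.
Hence $T_{\tau} + T_{\xi} = u_{\sigma}$ and the PDE becomes the heat equation $u_{\sigma} = u_{\eta\eta}$ on $\eta \in \mathbb{R}$.
Initial data: $u(\eta,0) = T(\eta,0) = 3 \sin(\eta) + 3 \sin(4 \eta)$. Each mode $\sin(n\eta)$ decays as $e^{-n^2\sigma}$ on $\mathbb{R}$, so $u(\eta,\sigma) = \sum c_n e^{-n^2\sigma} \sin(n\eta)$ with $c_1=3, c_4=3$: $u(\eta,\sigma) = 3 e^{-\sigma} \sin(\eta) + 3 e^{-16 \sigma} \sin(4 \eta)$.
Substituting back: $T(\xi,\tau) = u(\xi - \tau, \tau)$.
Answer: $T(\xi, \tau) = -3 e^{-\tau} \sin(\tau - \xi) - 3 e^{-16 \tau} \sin(4 \tau - 4 \xi)$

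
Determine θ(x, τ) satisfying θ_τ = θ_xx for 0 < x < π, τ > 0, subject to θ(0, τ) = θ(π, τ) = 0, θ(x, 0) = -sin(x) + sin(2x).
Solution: Using separation of variables θ = X(x)G(τ):
Eigenfunctions: sin(nx), n = 1, 2, 3, ...
General solution: θ(x, τ) = Σ c_n sin(nx) exp(-n² τ)
Matching θ(x,0) = -sin(x) + sin(2x) term by term: c_1=-1, c_2=1.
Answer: θ(x, τ) = -exp(-τ)sin(x) + exp(-4τ)sin(2x)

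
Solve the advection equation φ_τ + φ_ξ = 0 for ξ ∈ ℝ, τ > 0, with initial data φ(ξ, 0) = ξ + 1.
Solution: By method of characteristics (waves move right with speed 1):
Along characteristics ξ - τ = const, φ is constant, so φ(ξ,τ) = f(ξ - τ) with f = φ(·, 0).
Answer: φ(ξ, τ) = ξ - τ + 1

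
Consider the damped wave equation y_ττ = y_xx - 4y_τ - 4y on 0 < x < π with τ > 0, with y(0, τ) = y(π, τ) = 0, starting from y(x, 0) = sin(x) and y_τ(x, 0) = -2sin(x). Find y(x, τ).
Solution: Substitute y = exp(-2τ)u, i.e. u = exp(2τ)y.
By the product rule, y_τ = exp(-2τ)(u_τ - 2u), y_ττ = exp(-2τ)(u_ττ - 4u_τ + 4u), y_xx = exp(-2τ)u_xx.
Substituting into the PDE and dividing by exp(-2τ): u_ττ - 4u_τ + 4u = u_xx - 4(u_τ - 2u) - 4u.
The lower-order terms cancel, leaving the standard wave equation u_ττ = u_xx.
Initial data for u: u(x,0) = y(x,0) = sin(x); u_τ(x,0) = y_τ(x,0) + 2y(x,0) = 0. The boundary conditions carry over: u(0,τ) = u(π,τ) = 0.
Solve for u:
  Using separation of variables u = X(x)T(τ):
  Eigenfunctions: sin(nx), n = 1, 2, 3, ...
  General solution: u(x, τ) = Σ [A_n cos(n τ) + B_n sin(n τ)] sin(nx)
  From u(x,0) = sin(x): A_1=1. From u_τ(x,0) = 0: all B_n = 0.
Hence u(x,τ) = sin(x)cos(τ).
Transform back: y(x,τ) = exp(-2τ)u(x,τ).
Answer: y(x, τ) = exp(-2τ)sin(x)cos(τ)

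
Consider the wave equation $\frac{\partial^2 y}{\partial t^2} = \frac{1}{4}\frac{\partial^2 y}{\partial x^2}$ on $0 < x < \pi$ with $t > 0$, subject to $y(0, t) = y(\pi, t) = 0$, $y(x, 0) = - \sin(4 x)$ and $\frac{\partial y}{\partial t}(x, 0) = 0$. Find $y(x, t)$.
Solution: Using separation of variables $y = X(x)T(t)$:
Eigenfunctions: $\sin(nx)$, $n = 1, 2, 3, \ldots$
General solution: $y(x, t) = \sum [A_n \cos(n t/2) + B_n \sin(n t/2)] \sin(nx)$
From $y(x,0) = - \sin(4 x)$: $A_4=-1$. From $y_t(x,0) = 0$: all $B_n = 0$.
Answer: $y(x, t) = - \sin(4 x) \cos(2 t)$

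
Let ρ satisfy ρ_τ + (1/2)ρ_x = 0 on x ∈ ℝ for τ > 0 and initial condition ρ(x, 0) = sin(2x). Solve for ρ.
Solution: By characteristics (dx/dτ = 1/2), ρ(x,τ) = f(x - (1/2)τ) with f = ρ(·, 0).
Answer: ρ(x, τ) = sin(2x - τ)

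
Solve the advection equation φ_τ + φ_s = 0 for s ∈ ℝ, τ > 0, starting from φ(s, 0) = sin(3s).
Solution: By method of characteristics (waves move right with speed 1):
Along characteristics s - τ = const, φ is constant, so φ(s,τ) = f(s - τ) with f = φ(·, 0).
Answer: φ(s, τ) = sin(3s - 3τ)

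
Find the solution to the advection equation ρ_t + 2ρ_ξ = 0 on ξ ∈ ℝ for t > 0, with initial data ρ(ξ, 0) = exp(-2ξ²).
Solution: By characteristics (dξ/dt = 2), ρ(ξ,t) = f(ξ - 2t) with f = ρ(·, 0).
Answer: ρ(ξ, t) = exp(-2(-2t + ξ)²)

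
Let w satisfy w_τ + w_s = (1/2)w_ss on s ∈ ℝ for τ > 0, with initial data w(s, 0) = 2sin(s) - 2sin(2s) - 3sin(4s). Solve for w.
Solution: Moving frame: η = s - τ, σ = τ, w = u(η,σ), so w_τ = u_σ - u_η and w_ss = u_ηη.
Hence w_τ + w_s = u_σ and the PDE becomes the heat equation u_σ = (1/2)u_ηη on η ∈ ℝ.
Initial data: u(η,0) = w(η,0) = 2sin(η) - 2sin(2η) - 3sin(4η). Each mode sin(nη) decays as exp(-n²σ/2) on ℝ, so u(η,σ) = Σ c_n exp(-n²σ/2) sin(nη) with c_1=2, c_2=-2, c_4=-3: u(η,σ) = -2exp(-2σ)sin(2η) - 3exp(-8σ)sin(4η) + 2exp(-σ/2)sin(η).
Substituting back: w(s,τ) = u(s - τ, τ).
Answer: w(s, τ) = -2exp(-2τ)sin(2s - 2τ) - 3exp(-8τ)sin(4s - 4τ) + 2exp(-τ/2)sin(s - τ)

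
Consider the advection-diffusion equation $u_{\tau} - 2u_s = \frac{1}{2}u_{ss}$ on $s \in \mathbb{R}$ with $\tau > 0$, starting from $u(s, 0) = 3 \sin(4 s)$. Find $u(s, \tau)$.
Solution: Change to a moving frame: let $\eta = s + 2\tau$, $\sigma = \tau$ and write $u(s,\tau) = w(\eta,\sigma)$.
By the chain rule $u_{\tau} = w_{\sigma} + 2w_{\eta}$, $u_s = w_{\eta}$, $u_{ss} = w_{\eta\eta}$.
Then $u_{\tau} - 2u_s = w_{\sigma}$: the advection term cancels and the PDE becomes the heat equation $w_{\sigma} = \frac{1}{2}w_{\eta\eta}$ on $\eta \in \mathbb{R}$.
Initial data: $w(\eta,0) = u(\eta,0) = 3 \sin(4 \eta)$.
On $\eta \in \mathbb{R}$ each mode satisfies $(\sin(n\eta))'' = -n^2 \sin(n\eta)$, so $e^{-n^2\sigma/2} \sin(n\eta)$ solves the heat equation; by superposition $w(\eta,\sigma) = \sum c_n e^{-n^2\sigma/2} \sin(n\eta)$.
Reading off the coefficients: $c_4=3$, so $w(\eta,\sigma) = 3 e^{-8 \sigma} \sin(4 \eta)$.
Substituting back $\eta = s + 2\tau$, $\sigma = \tau$: $u(s,\tau) = w(s + 2\tau, \tau)$.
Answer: $u(s, \tau) = 3 e^{-8 \tau} \sin(8 \tau + 4 s)$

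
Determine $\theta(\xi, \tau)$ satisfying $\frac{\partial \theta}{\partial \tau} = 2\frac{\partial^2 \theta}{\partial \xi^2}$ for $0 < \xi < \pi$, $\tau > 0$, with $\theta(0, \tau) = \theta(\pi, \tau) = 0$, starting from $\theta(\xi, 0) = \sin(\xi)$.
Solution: Separating variables: $\theta = \sum c_n e^{-2n^2\tau} \sin(n\xi)$. From $\theta(\xi,0) = \sin(\xi)$: $c_1=1$.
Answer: $\theta(\xi, \tau) = e^{-2 \tau} \sin(\xi)$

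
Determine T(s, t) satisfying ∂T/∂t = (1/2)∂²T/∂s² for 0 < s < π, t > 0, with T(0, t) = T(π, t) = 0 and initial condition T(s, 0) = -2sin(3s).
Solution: Using separation of variables T = X(s)G(t):
Eigenfunctions: sin(ns), n = 1, 2, 3, ...
General solution: T(s, t) = Σ c_n sin(ns) exp(-n² t/2)
Matching T(s,0) = -2sin(3s) term by term: c_3=-2.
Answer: T(s, t) = -2exp(-9t/2)sin(3s)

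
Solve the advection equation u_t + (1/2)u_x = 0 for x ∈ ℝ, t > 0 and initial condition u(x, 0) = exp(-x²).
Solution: By characteristics (dx/dt = 1/2), u(x,t) = f(x - (1/2)t) with f = u(·, 0).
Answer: u(x, t) = exp(-(-t/2 + x)²)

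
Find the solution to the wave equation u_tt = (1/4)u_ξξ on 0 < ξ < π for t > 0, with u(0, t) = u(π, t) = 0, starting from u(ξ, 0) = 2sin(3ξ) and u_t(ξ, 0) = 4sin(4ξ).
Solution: Using separation of variables u = X(ξ)T(t):
Eigenfunctions: sin(nξ), n = 1, 2, 3, ...
General solution: u(ξ, t) = Σ [A_n cos(n t/2) + B_n sin(n t/2)] sin(nξ)
From u(ξ,0) = 2sin(3ξ): A_3=2. From u_t(ξ,0) = 4sin(4ξ), using u_t(ξ,0) = Σ ω_n B_n sin(nξ) with ω_n = n/2: B_4 = 4/2 = 2.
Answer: u(ξ, t) = 2sin(2t)sin(4ξ) + 2sin(3ξ)cos(3t/2)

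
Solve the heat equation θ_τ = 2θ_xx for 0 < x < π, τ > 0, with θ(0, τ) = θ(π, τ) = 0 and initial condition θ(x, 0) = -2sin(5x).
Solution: Using separation of variables θ = X(x)G(τ):
Eigenfunctions: sin(nx), n = 1, 2, 3, ...
General solution: θ(x, τ) = Σ c_n sin(nx) exp(-2n² τ)
Matching θ(x,0) = -2sin(5x) term by term: c_5=-2.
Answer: θ(x, τ) = -2exp(-50τ)sin(5x)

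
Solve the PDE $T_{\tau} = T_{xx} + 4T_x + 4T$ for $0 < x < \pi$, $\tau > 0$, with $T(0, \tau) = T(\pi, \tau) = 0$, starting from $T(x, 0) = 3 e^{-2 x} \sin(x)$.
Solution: Substitute $T = e^{-2x}u$.
Then $T_x = e^{-2x}(u_x - 2u)$, $T_{xx} = e^{-2x}(u_{xx} - 4u_x + 4u)$, $T_{\tau} = e^{-2x}u_{\tau}$; substituting and dividing by $e^{-2x}$, the lower-order terms cancel: $u_{\tau} = u_{xx}$ (standard heat equation).
Data for $u$: $u(x,0) = e^{2x}T(x,0) = 3 \sin(x)$. The boundary conditions carry over: $u(0,\tau) = u(\pi,\tau) = 0$.
Separating variables: $u = \sum c_n e^{-n^2\tau} \sin(nx)$. From $u(x,0) = 3 \sin(x)$: $c_1=3$.
So $u(x,\tau) = 3 e^{-\tau} \sin(x)$, and $T(x,\tau) = e^{-2x}u(x,\tau)$.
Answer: $T(x, \tau) = 3 e^{-\tau} e^{-2 x} \sin(x)$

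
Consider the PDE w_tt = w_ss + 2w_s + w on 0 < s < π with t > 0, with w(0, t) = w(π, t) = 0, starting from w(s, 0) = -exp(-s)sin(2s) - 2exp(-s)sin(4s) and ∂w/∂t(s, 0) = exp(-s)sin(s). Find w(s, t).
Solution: Substitute w = exp(-s)u, i.e. u = exp(s)w.
By the product rule, w_s = exp(-s)(u_s - u), w_ss = exp(-s)(u_ss - 2u_s + u), w_tt = exp(-s)u_tt.
Substituting into the PDE and dividing by exp(-s): u_tt = (u_ss - 2u_s + u) + 2(u_s - u) + u.
The lower-order terms cancel, leaving the standard wave equation u_tt = u_ss.
Initial data for u: u(s,0) = exp(s)w(s,0) = -sin(2s) - 2sin(4s); u_t(s,0) = exp(s)w_t(s,0) = sin(s). The boundary conditions carry over: u(0,t) = u(π,t) = 0.
Solve for u:
  Using separation of variables u = X(s)T(t):
  Eigenfunctions: sin(ns), n = 1, 2, 3, ...
  General solution: u(s, t) = Σ [A_n cos(n t) + B_n sin(n t)] sin(ns)
  From u(s,0) = -sin(2s) - 2sin(4s): A_2=-1, A_4=-2. From u_t(s,0) = sin(s), using u_t(s,0) = Σ ω_n B_n sin(ns) with ω_n = n: B_1 = 1/1 = 1.
Hence u(s,t) = sin(s)sin(t) - sin(2s)cos(2t) - 2sin(4s)cos(4t).
Transform back: w(s,t) = exp(-s)u(s,t).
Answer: w(s, t) = exp(-s)sin(s)sin(t) - exp(-s)sin(2s)cos(2t) - 2exp(-s)sin(4s)cos(4t)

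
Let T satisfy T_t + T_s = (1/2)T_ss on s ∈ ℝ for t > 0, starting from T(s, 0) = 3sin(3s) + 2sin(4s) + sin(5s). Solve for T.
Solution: Moving frame: η = s - t, σ = t, T = u(η,σ), so T_t = u_σ - u_η and T_ss = u_ηη.
Hence T_t + T_s = u_σ and the PDE becomes the heat equation u_σ = (1/2)u_ηη on η ∈ ℝ.
Initial data: u(η,0) = T(η,0) = 3sin(3η) + 2sin(4η) + sin(5η). Each mode sin(nη) decays as exp(-n²σ/2) on ℝ, so u(η,σ) = Σ c_n exp(-n²σ/2) sin(nη) with c_3=3, c_4=2, c_5=1: u(η,σ) = 2exp(-8σ)sin(4η) + 3exp(-9σ/2)sin(3η) + exp(-25σ/2)sin(5η).
Substituting back: T(s,t) = u(s - t, t).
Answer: T(s, t) = 2exp(-8t)sin(4s - 4t) + 3exp(-9t/2)sin(3s - 3t) + exp(-25t/2)sin(5s - 5t)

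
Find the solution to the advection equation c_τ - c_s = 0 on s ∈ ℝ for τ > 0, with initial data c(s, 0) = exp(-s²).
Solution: By characteristics (ds/dτ = -1), c(s,τ) = f(s + τ) with f = c(·, 0).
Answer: c(s, τ) = exp(-(s + τ)²)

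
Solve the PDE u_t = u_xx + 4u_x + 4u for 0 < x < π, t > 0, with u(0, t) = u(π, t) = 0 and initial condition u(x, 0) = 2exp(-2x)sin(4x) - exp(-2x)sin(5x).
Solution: Substitute u = exp(-2x)w.
Then u_x = exp(-2x)(w_x - 2w), u_xx = exp(-2x)(w_xx - 4w_x + 4w), u_t = exp(-2x)w_t; substituting and dividing by exp(-2x), the lower-order terms cancel: w_t = w_xx (standard heat equation).
Data for w: w(x,0) = exp(2x)u(x,0) = 2sin(4x) - sin(5x). The boundary conditions carry over: w(0,t) = w(π,t) = 0.
Separating variables: w = Σ c_n exp(-n²t) sin(nx). From w(x,0) = 2sin(4x) - sin(5x): c_4=2, c_5=-1.
So w(x,t) = 2exp(-16t)sin(4x) - exp(-25t)sin(5x), and u(x,t) = exp(-2x)w(x,t).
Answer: u(x, t) = 2exp(-16t)exp(-2x)sin(4x) - exp(-25t)exp(-2x)sin(5x)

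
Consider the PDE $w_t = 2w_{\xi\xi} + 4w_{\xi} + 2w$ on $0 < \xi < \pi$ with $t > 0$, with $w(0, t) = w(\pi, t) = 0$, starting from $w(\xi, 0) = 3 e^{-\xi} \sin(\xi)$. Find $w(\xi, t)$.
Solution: Substitute $w = e^{-\xi}u$, i.e. $u = e^{\xi}w$.
By the product rule, $w_{\xi} = e^{-\xi}(u_{\xi} - u)$, $w_{\xi\xi} = e^{-\xi}(u_{\xi\xi} - 2u_{\xi} + u)$, $w_t = e^{-\xi}u_t$.
Substituting into the PDE and dividing by $e^{-\xi}$: $u_t = 2(u_{\xi\xi} - 2u_{\xi} + u) + 4(u_{\xi} - u) + 2u$.
The lower-order terms cancel, leaving the standard heat equation $u_t = 2u_{\xi\xi}$.
Initial data for $u$: $u(\xi,0) = e^{\xi}w(\xi,0) = 3 \sin(\xi)$. The boundary conditions carry over: $u(0,t) = u(\pi,t) = 0$.
Solve for $u$:
  Using separation of variables $u = X(\xi)T(t)$:
  Eigenfunctions: $\sin(n\xi)$, $n = 1, 2, 3, \ldots$
  General solution: $u(\xi, t) = \sum c_n \sin(n\xi) e^{-2n^2 t}$
  Matching $u(\xi,0) = 3 \sin(\xi)$ term by term: $c_1=3$.
Hence $u(\xi,t) = 3 e^{-2 t} \sin(\xi)$.
Transform back: $w(\xi,t) = e^{-\xi}u(\xi,t)$.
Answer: $w(\xi, t) = 3 e^{-\xi} e^{-2 t} \sin(\xi)$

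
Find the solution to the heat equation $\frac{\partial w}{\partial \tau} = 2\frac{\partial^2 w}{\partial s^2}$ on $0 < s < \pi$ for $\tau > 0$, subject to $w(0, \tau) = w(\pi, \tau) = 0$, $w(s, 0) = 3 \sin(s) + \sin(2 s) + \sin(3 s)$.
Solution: Using separation of variables $w = X(s)T(\tau)$:
Eigenfunctions: $\sin(ns)$, $n = 1, 2, 3, \ldots$
General solution: $w(s, \tau) = \sum c_n \sin(ns) e^{-2n^2 \tau}$
Matching $w(s,0) = 3 \sin(s) + \sin(2 s) + \sin(3 s)$ term by term: $c_1=3, c_2=1, c_3=1$.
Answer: $w(s, \tau) = 3 e^{-2 \tau} \sin(s) + e^{-8 \tau} \sin(2 s) + e^{-18 \tau} \sin(3 s)$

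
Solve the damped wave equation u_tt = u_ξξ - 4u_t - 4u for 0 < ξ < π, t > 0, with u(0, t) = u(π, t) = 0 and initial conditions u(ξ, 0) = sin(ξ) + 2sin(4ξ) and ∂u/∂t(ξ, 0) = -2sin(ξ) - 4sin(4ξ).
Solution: Substitute u = exp(-2t)w.
Then u_t = exp(-2t)(w_t - 2w), u_tt = exp(-2t)(w_tt - 4w_t + 4w), u_ξξ = exp(-2t)w_ξξ; substituting and dividing by exp(-2t), the lower-order terms cancel: w_tt = w_ξξ (standard wave equation).
Data for w: w(ξ,0) = u(ξ,0) = sin(ξ) + 2sin(4ξ); w_t(ξ,0) = u_t(ξ,0) + 2u(ξ,0) = 0. The boundary conditions carry over: w(0,t) = w(π,t) = 0.
Separating variables: w = Σ [A_n cos(ω_n t) + B_n sin(ω_n t)] sin(nξ), ω_n = n. From ICs: A_1=1, A_4=2.
So w(ξ,t) = sin(ξ)cos(t) + 2sin(4ξ)cos(4t), and u(ξ,t) = exp(-2t)w(ξ,t).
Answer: u(ξ, t) = exp(-2t)sin(ξ)cos(t) + 2exp(-2t)sin(4ξ)cos(4t)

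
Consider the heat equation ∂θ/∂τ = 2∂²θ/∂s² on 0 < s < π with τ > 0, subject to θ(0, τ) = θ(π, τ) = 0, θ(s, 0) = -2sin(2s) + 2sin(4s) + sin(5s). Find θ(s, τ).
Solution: Using separation of variables θ = X(s)G(τ):
Eigenfunctions: sin(ns), n = 1, 2, 3, ...
General solution: θ(s, τ) = Σ c_n sin(ns) exp(-2n² τ)
Matching θ(s,0) = -2sin(2s) + 2sin(4s) + sin(5s) term by term: c_2=-2, c_4=2, c_5=1.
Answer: θ(s, τ) = -2exp(-8τ)sin(2s) + 2exp(-32τ)sin(4s) + exp(-50τ)sin(5s)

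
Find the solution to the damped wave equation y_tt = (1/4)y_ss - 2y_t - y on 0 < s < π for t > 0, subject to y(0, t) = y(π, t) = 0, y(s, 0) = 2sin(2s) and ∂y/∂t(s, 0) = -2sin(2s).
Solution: Substitute y = exp(-t)u.
Then y_t = exp(-t)(u_t - u), y_tt = exp(-t)(u_tt - 2u_t + u), y_ss = exp(-t)u_ss; substituting and dividing by exp(-t), the lower-order terms cancel: u_tt = (1/4)u_ss (standard wave equation).
Data for u: u(s,0) = y(s,0) = 2sin(2s); u_t(s,0) = y_t(s,0) + y(s,0) = 0. The boundary conditions carry over: u(0,t) = u(π,t) = 0.
Separating variables: u = Σ [A_n cos(ω_n t) + B_n sin(ω_n t)] sin(ns), ω_n = n/2. From ICs: A_2=2.
So u(s,t) = 2sin(2s)cos(t), and y(s,t) = exp(-t)u(s,t).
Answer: y(s, t) = 2exp(-t)sin(2s)cos(t)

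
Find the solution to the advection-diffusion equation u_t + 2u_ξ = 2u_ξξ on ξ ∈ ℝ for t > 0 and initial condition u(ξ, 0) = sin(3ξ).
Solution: Moving frame: η = ξ - 2t, σ = t, u = w(η,σ), so u_t = w_σ - 2w_η and u_ξξ = w_ηη.
Hence u_t + 2u_ξ = w_σ and the PDE becomes the heat equation w_σ = 2w_ηη on η ∈ ℝ.
Initial data: w(η,0) = u(η,0) = sin(3η). Each mode sin(nη) decays as exp(-2n²σ) on ℝ, so w(η,σ) = Σ c_n exp(-2n²σ) sin(nη) with c_3=1: w(η,σ) = exp(-18σ)sin(3η).
Substituting back: u(ξ,t) = w(ξ - 2t, t).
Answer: u(ξ, t) = -exp(-18t)sin(6t - 3ξ)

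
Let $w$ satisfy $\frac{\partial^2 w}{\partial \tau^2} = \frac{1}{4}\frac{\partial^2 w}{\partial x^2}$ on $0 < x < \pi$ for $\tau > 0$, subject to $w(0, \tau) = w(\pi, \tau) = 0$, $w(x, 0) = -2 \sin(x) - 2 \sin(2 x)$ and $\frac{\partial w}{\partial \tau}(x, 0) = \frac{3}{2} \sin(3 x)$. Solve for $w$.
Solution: Using separation of variables $w = X(x)T(\tau)$:
Eigenfunctions: $\sin(nx)$, $n = 1, 2, 3, \ldots$
General solution: $w(x, \tau) = \sum [A_n \cos(n \tau/2) + B_n \sin(n \tau/2)] \sin(nx)$
From $w(x,0) = -2 \sin(x) - 2 \sin(2 x)$: $A_1=-2, A_2=-2$. From $w_{\tau}(x,0) = \frac{3}{2} \sin(3 x)$, using $w_{\tau}(x,0) = \sum \omega_n B_n \sin(nx)$ with $\omega_n = n/2$: $B_3 = (3/2)/(3/2) = 1$.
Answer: $w(x, \tau) = \sin(3 \tau/2) \sin(3 x) - 2 \sin(x) \cos(\tau/2) - 2 \sin(2 x) \cos(\tau)$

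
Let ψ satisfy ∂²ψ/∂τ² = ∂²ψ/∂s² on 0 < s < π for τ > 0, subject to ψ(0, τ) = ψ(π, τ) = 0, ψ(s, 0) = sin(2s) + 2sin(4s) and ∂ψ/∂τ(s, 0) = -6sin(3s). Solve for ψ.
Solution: Separating variables: ψ = Σ [A_n cos(ω_n τ) + B_n sin(ω_n τ)] sin(ns), ω_n = n. From ICs (B_n = velocity coefficient / ω_n): A_2=1, A_4=2, B_3=-2.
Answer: ψ(s, τ) = sin(2s)cos(2τ) - 2sin(3s)sin(3τ) + 2sin(4s)cos(4τ)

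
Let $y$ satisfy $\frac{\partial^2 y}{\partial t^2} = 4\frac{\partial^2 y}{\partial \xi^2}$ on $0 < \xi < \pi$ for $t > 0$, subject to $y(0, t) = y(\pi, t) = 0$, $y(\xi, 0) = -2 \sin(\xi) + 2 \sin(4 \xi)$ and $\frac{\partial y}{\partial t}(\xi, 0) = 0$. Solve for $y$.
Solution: Separating variables: $y = \sum [A_n \cos(\omega_n t) + B_n \sin(\omega_n t)] \sin(n\xi)$, $\omega_n = 2n$. From ICs: $A_1=-2, A_4=2$.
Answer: $y(\xi, t) = -2 \sin(\xi) \cos(2 t) + 2 \sin(4 \xi) \cos(8 t)$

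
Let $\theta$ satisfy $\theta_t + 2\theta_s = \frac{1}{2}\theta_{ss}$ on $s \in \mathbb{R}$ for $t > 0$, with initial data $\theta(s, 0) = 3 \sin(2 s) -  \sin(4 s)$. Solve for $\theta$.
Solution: Moving frame: $\eta = s - 2t$, $\sigma = t$, $\theta = u(\eta,\sigma)$, so $\theta_t = u_{\sigma} - 2u_{\eta}$ and $\theta_{ss} = u_{\eta\eta}$.
Hence $\theta_t + 2\theta_s = u_{\sigma}$ and the PDE becomes the heat equation $u_{\sigma} = \frac{1}{2}u_{\eta\eta}$ on $\eta \in \mathbb{R}$.
Initial data: $u(\eta,0) = \theta(\eta,0) = 3 \sin(2 \eta) - \sin(4 \eta)$. Each mode $\sin(n\eta)$ decays as $e^{-n^2\sigma/2}$ on $\mathbb{R}$, so $u(\eta,\sigma) = \sum c_n e^{-n^2\sigma/2} \sin(n\eta)$ with $c_2=3, c_4=-1$: $u(\eta,\sigma) = 3 e^{-2 \sigma} \sin(2 \eta) - e^{-8 \sigma} \sin(4 \eta)$.
Substituting back: $\theta(s,t) = u(s - 2t, t)$.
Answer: $\theta(s, t) = 3 e^{-2 t} \sin(2 s - 4 t) -  e^{-8 t} \sin(4 s - 8 t)$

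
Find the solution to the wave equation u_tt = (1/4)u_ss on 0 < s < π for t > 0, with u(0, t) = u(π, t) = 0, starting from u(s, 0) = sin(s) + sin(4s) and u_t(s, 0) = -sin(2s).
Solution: Separating variables: u = Σ [A_n cos(ω_n t) + B_n sin(ω_n t)] sin(ns), ω_n = n/2. From ICs (B_n = velocity coefficient / ω_n): A_1=1, A_4=1, B_2=-1.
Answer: u(s, t) = sin(s)cos(t/2) - sin(2s)sin(t) + sin(4s)cos(2t)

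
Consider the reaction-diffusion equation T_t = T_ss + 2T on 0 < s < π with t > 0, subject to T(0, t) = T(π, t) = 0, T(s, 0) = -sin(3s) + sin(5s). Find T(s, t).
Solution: Substitute T = exp(2t)u, i.e. u = exp(-2t)T.
By the product rule, T_t = exp(2t)(u_t + 2u), T_ss = exp(2t)u_ss.
Substituting into the PDE and dividing by exp(2t): u_t + 2u = u_ss + 2u.
The lower-order terms cancel, leaving the standard heat equation u_t = u_ss.
Initial data for u: u(s,0) = T(s,0) = -sin(3s) + sin(5s). The boundary conditions carry over: u(0,t) = u(π,t) = 0.
Solve for u:
  Using separation of variables u = X(s)G(t):
  Eigenfunctions: sin(ns), n = 1, 2, 3, ...
  General solution: u(s, t) = Σ c_n sin(ns) exp(-n² t)
  Matching u(s,0) = -sin(3s) + sin(5s) term by term: c_3=-1, c_5=1.
Hence u(s,t) = -exp(-9t)sin(3s) + exp(-25t)sin(5s).
Transform back: T(s,t) = exp(2t)u(s,t).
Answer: T(s, t) = -exp(-7t)sin(3s) + exp(-23t)sin(5s)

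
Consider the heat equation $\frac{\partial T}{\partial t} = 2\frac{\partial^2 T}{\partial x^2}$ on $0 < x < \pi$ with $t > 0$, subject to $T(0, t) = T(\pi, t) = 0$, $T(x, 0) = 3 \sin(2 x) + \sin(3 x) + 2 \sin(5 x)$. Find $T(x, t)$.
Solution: Separating variables: $T = \sum c_n e^{-2n^2t} \sin(nx)$. From $T(x,0) = 3 \sin(2 x) + \sin(3 x) + 2 \sin(5 x)$: $c_2=3, c_3=1, c_5=2$.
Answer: $T(x, t) = 3 e^{-8 t} \sin(2 x) + e^{-18 t} \sin(3 x) + 2 e^{-50 t} \sin(5 x)$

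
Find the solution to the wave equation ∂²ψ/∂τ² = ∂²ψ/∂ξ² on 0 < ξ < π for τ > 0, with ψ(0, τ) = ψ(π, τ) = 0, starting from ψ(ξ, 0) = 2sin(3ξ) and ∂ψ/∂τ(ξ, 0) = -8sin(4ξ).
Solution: Separating variables: ψ = Σ [A_n cos(ω_n τ) + B_n sin(ω_n τ)] sin(nξ), ω_n = n. From ICs (B_n = velocity coefficient / ω_n): A_3=2, B_4=-2.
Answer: ψ(ξ, τ) = 2sin(3ξ)cos(3τ) - 2sin(4ξ)sin(4τ)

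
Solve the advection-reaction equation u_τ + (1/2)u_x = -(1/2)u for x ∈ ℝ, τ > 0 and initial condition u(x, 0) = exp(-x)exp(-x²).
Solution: Substitute u = exp(-x)w.
Then u_x = exp(-x)(w_x - w), u_τ = exp(-x)w_τ; substituting and dividing by exp(-x), the lower-order terms cancel: w_τ + (1/2)w_x = 0 (standard advection equation).
Data for w: w(x,0) = exp(x)u(x,0) = exp(-x²).
By characteristics (dx/dτ = 1/2), w(x,τ) = f(x - (1/2)τ) with f = w(·, 0).
So w(x,τ) = exp(-(x - τ/2)²), and u(x,τ) = exp(-x)w(x,τ).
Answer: u(x, τ) = exp(-x)exp(-(x - τ/2)²)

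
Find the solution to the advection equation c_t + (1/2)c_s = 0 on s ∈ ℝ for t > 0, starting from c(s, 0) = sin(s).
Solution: By characteristics (ds/dt = 1/2), c(s,t) = f(s - (1/2)t) with f = c(·, 0).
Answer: c(s, t) = sin(s - t/2)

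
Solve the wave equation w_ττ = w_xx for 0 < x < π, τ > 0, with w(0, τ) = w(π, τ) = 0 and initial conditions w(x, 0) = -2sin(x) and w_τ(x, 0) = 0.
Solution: Separating variables: w = Σ [A_n cos(ω_n τ) + B_n sin(ω_n τ)] sin(nx), ω_n = n. From ICs: A_1=-2.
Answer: w(x, τ) = -2sin(x)cos(τ)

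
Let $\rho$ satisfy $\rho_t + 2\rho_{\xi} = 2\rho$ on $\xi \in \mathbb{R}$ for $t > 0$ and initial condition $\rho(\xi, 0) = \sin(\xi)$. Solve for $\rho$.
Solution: Substitute $\rho = e^{2t}u$.
Then $\rho_t = e^{2t}(u_t + 2u)$, $\rho_{\xi} = e^{2t}u_{\xi}$; substituting and dividing by $e^{2t}$, the lower-order terms cancel: $u_t + 2u_{\xi} = 0$ (standard advection equation).
Data for $u$: $u(\xi,0) = \rho(\xi,0) = \sin(\xi)$.
By characteristics ($d\xi/dt = 2$), $u(\xi,t) = f(\xi - 2t)$ with $f = u( \cdot , 0)$.
So $u(\xi,t) = - \sin(2 t - \xi)$, and $\rho(\xi,t) = e^{2t}u(\xi,t)$.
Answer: $\rho(\xi, t) = e^{2 t} \sin(\xi - 2 t)$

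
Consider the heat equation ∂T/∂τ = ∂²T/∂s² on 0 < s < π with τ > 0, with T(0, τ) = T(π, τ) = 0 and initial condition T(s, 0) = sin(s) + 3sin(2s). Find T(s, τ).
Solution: Separating variables: T = Σ c_n exp(-n²τ) sin(ns). From T(s,0) = sin(s) + 3sin(2s): c_1=1, c_2=3.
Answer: T(s, τ) = exp(-τ)sin(s) + 3exp(-4τ)sin(2s)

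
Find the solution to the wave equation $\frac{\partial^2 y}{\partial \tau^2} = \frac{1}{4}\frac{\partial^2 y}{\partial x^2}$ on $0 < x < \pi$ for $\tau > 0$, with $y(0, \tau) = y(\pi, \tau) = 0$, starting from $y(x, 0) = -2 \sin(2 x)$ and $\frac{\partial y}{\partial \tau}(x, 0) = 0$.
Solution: Separating variables: $y = \sum [A_n \cos(\omega_n \tau) + B_n \sin(\omega_n \tau)] \sin(nx)$, $\omega_n = n/2$. From ICs: $A_2=-2$.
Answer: $y(x, \tau) = -2 \sin(2 x) \cos(\tau)$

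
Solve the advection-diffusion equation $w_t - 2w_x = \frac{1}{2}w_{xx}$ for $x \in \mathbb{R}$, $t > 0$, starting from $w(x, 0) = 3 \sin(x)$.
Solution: Change to a moving frame: let $\eta = x + 2t$, $\sigma = t$ and write $w(x,t) = u(\eta,\sigma)$.
By the chain rule $w_t = u_{\sigma} + 2u_{\eta}$, $w_x = u_{\eta}$, $w_{xx} = u_{\eta\eta}$.
Then $w_t - 2w_x = u_{\sigma}$: the advection term cancels and the PDE becomes the heat equation $u_{\sigma} = \frac{1}{2}u_{\eta\eta}$ on $\eta \in \mathbb{R}$.
Initial data: $u(\eta,0) = w(\eta,0) = 3 \sin(\eta)$.
On $\eta \in \mathbb{R}$ each mode satisfies $(\sin(n\eta))'' = -n^2 \sin(n\eta)$, so $e^{-n^2\sigma/2} \sin(n\eta)$ solves the heat equation; by superposition $u(\eta,\sigma) = \sum c_n e^{-n^2\sigma/2} \sin(n\eta)$.
Reading off the coefficients: $c_1=3$, so $u(\eta,\sigma) = 3 e^{-\sigma/2} \sin(\eta)$.
Substituting back $\eta = x + 2t$, $\sigma = t$: $w(x,t) = u(x + 2t, t)$.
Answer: $w(x, t) = 3 e^{-t/2} \sin(2 t + x)$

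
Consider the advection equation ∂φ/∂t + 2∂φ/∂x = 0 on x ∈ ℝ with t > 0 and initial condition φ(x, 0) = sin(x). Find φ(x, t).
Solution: By method of characteristics (waves move right with speed 2):
Along characteristics x - 2t = const, φ is constant, so φ(x,t) = f(x - 2t) with f = φ(·, 0).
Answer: φ(x, t) = -sin(2t - x)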